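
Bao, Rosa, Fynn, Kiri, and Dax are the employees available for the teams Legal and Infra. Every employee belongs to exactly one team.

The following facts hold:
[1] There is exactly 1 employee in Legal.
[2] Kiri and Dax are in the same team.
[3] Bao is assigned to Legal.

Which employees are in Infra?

Infra = {Dax, Fynn, Kiri, Rosa}

From (3): Bao ∈ Legal.
(1): Legal already has 1, so the rest are out.
Only one team left: Rosa ∈ Infra.
Only one team left: Fynn ∈ Infra.
Only one team left: Kiri ∈ Infra.
Only one team left: Dax ∈ Infra.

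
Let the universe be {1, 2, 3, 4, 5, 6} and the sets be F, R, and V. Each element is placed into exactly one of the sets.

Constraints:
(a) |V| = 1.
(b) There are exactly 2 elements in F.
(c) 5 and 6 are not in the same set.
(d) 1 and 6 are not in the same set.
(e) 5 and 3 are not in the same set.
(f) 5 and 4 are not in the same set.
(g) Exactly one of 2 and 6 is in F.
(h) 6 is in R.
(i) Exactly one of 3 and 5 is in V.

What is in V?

V = {5}

From (h): 6 ∈ R.
(c): 5 ∉ R.
(d): 1 ∉ R.
(g) (exactly one): 2 ∈ F.
Suppose 1 ∈ V: no assignment then satisfies all the clues, so 1 ∉ V.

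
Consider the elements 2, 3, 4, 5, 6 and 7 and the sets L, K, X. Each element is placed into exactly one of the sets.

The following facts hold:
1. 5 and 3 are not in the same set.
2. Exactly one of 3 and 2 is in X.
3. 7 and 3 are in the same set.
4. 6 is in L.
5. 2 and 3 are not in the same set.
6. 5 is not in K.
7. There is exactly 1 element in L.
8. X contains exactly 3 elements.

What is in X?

From (4): 6 ∈ L.
From (6): 5 ∉ K.
(7): L already has 1, so the rest are out.
Only one set left: 5 ∈ X.
(1): 3 ∉ X.
(2) (exactly one): 2 ∈ X.
(3): 7 matches 3: 7 ∉ X.
(8): only 3 candidates remain for X, so all are in.
Only one set left: 3 ∈ K.
Only one set left: 7 ∈ K.

X = {2, 4, 5}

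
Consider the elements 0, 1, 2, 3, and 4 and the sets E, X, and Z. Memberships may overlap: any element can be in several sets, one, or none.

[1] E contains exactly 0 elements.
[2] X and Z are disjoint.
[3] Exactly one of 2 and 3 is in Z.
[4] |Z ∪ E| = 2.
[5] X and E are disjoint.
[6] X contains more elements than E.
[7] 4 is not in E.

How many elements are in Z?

2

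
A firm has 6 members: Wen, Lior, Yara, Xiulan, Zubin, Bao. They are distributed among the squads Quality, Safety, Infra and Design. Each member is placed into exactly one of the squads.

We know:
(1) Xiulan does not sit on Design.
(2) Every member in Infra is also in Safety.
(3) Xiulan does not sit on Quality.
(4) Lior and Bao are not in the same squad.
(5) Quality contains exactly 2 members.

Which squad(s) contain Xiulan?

Xiulan: Safety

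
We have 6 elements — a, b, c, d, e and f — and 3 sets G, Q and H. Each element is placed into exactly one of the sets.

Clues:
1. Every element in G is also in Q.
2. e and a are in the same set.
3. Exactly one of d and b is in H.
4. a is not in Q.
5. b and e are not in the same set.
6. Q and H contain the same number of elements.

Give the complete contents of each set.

G = {}; Q = {b, c, f}; H = {a, d, e}

From (4): a ∉ Q.
(1) contrapositive: a ∉ G.
(2): e matches a: e ∉ G.
(2): e matches a: e ∉ Q.
Only one set left: a ∈ H.
Only one set left: e ∈ H.
(5): b ∉ H.
(3) (exactly one): d ∈ H.
Suppose b ∈ G: no assignment then satisfies all the clues, so b ∉ G.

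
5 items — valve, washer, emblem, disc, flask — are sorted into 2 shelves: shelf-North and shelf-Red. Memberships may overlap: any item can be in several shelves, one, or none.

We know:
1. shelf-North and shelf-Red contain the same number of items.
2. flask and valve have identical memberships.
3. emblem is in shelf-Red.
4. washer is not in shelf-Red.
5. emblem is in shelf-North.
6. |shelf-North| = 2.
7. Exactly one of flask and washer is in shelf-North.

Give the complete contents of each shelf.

From (3): emblem ∈ shelf-Red.
From (4): washer ∉ shelf-Red.
From (5): emblem ∈ shelf-North.
Suppose valve ∈ shelf-North: no assignment then satisfies all the clues, so valve ∉ shelf-North.

shelf-North = {emblem, washer}; shelf-Red = {disc, emblem}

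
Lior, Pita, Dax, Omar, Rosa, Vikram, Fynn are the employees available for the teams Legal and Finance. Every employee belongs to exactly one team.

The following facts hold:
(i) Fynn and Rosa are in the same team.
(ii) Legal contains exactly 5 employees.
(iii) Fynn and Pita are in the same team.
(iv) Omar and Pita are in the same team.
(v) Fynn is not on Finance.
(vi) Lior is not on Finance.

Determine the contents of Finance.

From (v): Fynn ∉ Finance.
From (vi): Lior ∉ Finance.
(i): Rosa matches Fynn: Rosa ∉ Finance.
(iii): Pita matches Fynn: Pita ∉ Finance.
(iv): Omar matches Pita: Omar ∉ Finance.
Only one team left: Lior ∈ Legal.
Only one team left: Pita ∈ Legal.
Only one team left: Omar ∈ Legal.
Only one team left: Rosa ∈ Legal.
Only one team left: Fynn ∈ Legal.
(ii): Legal already has 5, so the rest are out.
Only one team left: Vikram ∈ Finance.

Finance = {Dax, Vikram}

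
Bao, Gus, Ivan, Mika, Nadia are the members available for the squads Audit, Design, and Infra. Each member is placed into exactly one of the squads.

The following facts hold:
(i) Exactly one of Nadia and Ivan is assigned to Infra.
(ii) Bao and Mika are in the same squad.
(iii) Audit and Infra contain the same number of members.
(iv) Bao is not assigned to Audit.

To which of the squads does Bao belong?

From (iv): Bao ∉ Audit.
(ii): Mika matches Bao: Mika ∉ Audit.
Suppose Bao ∉ Design: no assignment then satisfies all the clues, so Bao ∈ Design.

Bao: Design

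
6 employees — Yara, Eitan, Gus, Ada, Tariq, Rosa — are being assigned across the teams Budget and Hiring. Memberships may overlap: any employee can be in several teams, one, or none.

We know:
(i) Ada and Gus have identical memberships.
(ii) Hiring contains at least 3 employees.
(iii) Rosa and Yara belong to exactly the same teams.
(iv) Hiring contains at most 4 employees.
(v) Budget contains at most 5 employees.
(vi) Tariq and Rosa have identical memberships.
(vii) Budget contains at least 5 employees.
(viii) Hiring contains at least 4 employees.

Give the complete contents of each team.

Budget = {Ada, Gus, Rosa, Tariq, Yara}; Hiring = {Eitan, Rosa, Tariq, Yara}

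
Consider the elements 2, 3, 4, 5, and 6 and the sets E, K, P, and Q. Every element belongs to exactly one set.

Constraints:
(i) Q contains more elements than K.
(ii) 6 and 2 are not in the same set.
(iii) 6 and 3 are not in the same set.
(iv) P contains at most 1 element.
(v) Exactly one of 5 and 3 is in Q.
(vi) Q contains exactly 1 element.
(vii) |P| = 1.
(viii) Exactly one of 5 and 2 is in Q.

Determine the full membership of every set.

E = {2, 3, 4}; K = {}; P = {6}; Q = {5}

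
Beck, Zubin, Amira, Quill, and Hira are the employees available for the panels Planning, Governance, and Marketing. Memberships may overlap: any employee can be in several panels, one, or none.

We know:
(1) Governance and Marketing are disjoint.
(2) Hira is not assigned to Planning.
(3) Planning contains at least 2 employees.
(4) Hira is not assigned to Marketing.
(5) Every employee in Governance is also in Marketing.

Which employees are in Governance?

Governance = {}

From (2): Hira ∉ Planning.
From (4): Hira ∉ Marketing.
(5) contrapositive: Hira ∉ Governance.
Suppose Beck ∈ Governance: no assignment then satisfies all the clues, so Beck ∉ Governance.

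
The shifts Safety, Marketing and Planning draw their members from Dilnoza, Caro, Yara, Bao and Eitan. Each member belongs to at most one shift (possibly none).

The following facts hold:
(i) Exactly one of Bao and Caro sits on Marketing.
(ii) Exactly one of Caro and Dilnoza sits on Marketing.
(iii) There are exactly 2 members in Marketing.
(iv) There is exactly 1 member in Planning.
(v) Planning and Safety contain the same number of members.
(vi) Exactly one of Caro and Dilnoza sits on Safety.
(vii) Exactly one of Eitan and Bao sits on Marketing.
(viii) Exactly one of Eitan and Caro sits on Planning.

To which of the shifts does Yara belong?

Yara: none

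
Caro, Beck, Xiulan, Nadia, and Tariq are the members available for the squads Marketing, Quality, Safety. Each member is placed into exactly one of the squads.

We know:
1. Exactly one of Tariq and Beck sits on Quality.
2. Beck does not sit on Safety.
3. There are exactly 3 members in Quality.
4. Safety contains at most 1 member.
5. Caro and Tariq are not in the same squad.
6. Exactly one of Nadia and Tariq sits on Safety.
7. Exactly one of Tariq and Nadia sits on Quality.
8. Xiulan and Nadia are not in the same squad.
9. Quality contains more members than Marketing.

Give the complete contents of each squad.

Marketing = {Xiulan}; Quality = {Beck, Caro, Nadia}; Safety = {Tariq}

From (2): Beck ∉ Safety.
Suppose Caro ∈ Marketing: no assignment then satisfies all the clues, so Caro ∉ Marketing.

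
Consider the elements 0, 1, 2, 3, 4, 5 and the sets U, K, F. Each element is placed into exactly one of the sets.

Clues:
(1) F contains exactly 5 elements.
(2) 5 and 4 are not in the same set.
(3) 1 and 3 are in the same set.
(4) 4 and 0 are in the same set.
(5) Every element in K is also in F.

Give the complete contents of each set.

U = {5}; K = {}; F = {0, 1, 2, 3, 4}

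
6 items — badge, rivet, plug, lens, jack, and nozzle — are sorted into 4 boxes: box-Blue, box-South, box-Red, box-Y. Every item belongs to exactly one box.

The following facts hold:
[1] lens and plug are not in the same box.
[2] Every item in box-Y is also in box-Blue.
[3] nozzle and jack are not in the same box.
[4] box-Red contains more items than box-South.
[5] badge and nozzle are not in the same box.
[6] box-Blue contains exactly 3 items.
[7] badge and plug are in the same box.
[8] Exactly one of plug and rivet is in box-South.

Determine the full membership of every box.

box-Blue = {badge, jack, plug}; box-South = {rivet}; box-Red = {lens, nozzle}; box-Y = {}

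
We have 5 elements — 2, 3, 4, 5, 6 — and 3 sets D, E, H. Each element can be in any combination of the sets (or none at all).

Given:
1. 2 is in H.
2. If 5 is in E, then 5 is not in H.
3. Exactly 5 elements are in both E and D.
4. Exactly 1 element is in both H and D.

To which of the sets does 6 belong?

From (1): 2 ∈ H.
Suppose 6 ∉ D: no assignment then satisfies all the clues, so 6 ∈ D.

6: D, E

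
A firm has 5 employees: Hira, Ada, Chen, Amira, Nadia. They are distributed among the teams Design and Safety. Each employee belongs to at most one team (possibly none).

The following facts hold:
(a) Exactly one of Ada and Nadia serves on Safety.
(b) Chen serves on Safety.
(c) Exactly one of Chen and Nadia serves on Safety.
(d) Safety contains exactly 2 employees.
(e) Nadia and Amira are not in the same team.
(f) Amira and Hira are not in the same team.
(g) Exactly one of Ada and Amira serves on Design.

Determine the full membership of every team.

Design = {Amira}; Safety = {Ada, Chen}

From (b): Chen ∈ Safety.
(c) (exactly one): Nadia ∉ Safety.
(a) (exactly one): Ada ∈ Safety.
(d): Safety already has 2, so the rest are out.
(g) (exactly one): Amira ∈ Design.
(e): Nadia ∉ Design.
(f): Hira ∉ Design.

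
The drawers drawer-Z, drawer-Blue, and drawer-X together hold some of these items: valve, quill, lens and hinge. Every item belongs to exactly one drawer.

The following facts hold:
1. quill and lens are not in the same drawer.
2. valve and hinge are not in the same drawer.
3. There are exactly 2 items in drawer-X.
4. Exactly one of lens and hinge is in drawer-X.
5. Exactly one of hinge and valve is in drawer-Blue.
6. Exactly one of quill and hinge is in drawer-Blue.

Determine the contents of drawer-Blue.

drawer-Blue = {hinge}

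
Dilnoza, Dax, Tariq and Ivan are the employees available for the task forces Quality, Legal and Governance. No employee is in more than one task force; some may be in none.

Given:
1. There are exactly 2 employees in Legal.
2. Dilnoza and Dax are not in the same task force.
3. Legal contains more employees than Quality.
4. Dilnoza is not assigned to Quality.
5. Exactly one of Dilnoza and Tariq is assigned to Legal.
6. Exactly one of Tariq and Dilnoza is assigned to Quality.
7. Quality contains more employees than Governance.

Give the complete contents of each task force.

From (4): Dilnoza ∉ Quality.
(6) (exactly one): Tariq ∈ Quality.
(5) (exactly one): Dilnoza ∈ Legal.
(2): Dax ∉ Legal.
(1): only 2 candidates remain for Legal, so all are in.
Suppose Dax ∈ Quality: no assignment then satisfies all the clues, so Dax ∉ Quality.

Quality = {Tariq}; Legal = {Dilnoza, Ivan}; Governance = {}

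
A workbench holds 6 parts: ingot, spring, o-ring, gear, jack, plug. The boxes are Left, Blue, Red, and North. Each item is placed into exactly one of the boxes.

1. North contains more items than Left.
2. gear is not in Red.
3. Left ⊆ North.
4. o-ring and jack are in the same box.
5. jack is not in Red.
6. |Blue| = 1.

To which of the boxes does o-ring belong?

o-ring: North

From (2): gear ∉ Red.
From (5): jack ∉ Red.
(4): o-ring matches jack: o-ring ∉ Red.
Suppose o-ring ∈ Left: no assignment then satisfies all the clues, so o-ring ∉ Left.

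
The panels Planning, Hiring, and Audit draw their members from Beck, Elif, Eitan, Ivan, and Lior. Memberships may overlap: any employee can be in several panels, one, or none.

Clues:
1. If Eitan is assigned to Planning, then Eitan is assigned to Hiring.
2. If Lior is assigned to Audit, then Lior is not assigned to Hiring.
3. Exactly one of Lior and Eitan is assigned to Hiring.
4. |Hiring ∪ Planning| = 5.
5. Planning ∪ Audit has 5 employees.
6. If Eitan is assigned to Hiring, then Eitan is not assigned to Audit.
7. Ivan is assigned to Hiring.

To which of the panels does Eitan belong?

Eitan: Hiring, Planning

From (7): Ivan ∈ Hiring.
Suppose Eitan ∉ Planning: no assignment then satisfies all the clues, so Eitan ∈ Planning.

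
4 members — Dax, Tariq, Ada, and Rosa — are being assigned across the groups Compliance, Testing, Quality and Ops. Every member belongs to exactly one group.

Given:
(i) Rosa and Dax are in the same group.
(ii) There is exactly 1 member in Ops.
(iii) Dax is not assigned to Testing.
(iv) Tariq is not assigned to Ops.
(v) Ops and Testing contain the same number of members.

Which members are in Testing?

Testing = {Tariq}

From (iii): Dax ∉ Testing.
From (iv): Tariq ∉ Ops.
(i): Rosa matches Dax: Rosa ∉ Testing.
Suppose Tariq ∉ Testing: no assignment then satisfies all the clues, so Tariq ∈ Testing.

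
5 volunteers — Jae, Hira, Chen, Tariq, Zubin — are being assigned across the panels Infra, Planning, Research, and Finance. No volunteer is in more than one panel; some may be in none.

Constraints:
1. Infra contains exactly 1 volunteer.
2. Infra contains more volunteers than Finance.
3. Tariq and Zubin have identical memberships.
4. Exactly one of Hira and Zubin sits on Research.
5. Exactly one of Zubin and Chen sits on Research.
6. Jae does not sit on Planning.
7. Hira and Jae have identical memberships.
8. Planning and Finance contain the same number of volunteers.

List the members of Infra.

From (6): Jae ∉ Planning.
(7): Hira matches Jae: Hira ∉ Planning.
Suppose Jae ∈ Infra: no assignment then satisfies all the clues, so Jae ∉ Infra.

Infra = {Chen}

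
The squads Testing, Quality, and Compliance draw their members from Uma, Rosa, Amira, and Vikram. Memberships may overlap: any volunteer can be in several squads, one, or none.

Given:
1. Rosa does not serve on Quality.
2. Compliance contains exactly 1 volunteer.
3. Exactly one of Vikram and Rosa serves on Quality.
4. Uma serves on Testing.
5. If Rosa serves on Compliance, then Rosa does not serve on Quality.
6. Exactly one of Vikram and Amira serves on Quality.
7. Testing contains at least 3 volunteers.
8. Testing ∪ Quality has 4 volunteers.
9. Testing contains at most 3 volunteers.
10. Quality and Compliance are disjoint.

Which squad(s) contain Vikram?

Vikram: Quality

From (1): Rosa ∉ Quality.
From (4): Uma ∈ Testing.
(3) (exactly one): Vikram ∈ Quality.
(6) (exactly one): Amira ∉ Quality.
(10) (disjoint): Vikram ∉ Compliance.
Suppose Vikram ∈ Testing: no assignment then satisfies all the clues, so Vikram ∉ Testing.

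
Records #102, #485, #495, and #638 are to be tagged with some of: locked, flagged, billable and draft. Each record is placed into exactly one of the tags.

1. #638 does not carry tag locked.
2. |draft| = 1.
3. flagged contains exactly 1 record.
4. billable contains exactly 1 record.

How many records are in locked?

1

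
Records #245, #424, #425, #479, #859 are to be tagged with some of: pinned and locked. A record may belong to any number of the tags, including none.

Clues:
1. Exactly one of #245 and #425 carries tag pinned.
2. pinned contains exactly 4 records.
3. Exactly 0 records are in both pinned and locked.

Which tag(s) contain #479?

#479: pinned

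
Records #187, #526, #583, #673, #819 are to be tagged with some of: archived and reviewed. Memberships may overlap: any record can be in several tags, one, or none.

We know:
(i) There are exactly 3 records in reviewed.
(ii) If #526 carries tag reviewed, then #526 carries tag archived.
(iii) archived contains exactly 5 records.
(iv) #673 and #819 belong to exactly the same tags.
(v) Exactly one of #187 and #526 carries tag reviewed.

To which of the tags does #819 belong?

(iii): only 5 candidates remain for archived, so all are in.
Suppose #819 ∉ reviewed: no assignment then satisfies all the clues, so #819 ∈ reviewed.

#819: archived, reviewed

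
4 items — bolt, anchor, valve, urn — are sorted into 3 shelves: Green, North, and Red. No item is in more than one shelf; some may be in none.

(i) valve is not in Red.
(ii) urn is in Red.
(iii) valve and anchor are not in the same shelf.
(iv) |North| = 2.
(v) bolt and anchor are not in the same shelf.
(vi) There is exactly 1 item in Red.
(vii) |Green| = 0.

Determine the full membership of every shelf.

Green = {}; North = {bolt, valve}; Red = {urn}

From (i): valve ∉ Red.
From (ii): urn ∈ Red.
(vi): Red already has 1, so the rest are out.
(vii): Green already has 0, so the rest are out.
Suppose bolt ∉ North: no assignment then satisfies all the clues, so bolt ∈ North.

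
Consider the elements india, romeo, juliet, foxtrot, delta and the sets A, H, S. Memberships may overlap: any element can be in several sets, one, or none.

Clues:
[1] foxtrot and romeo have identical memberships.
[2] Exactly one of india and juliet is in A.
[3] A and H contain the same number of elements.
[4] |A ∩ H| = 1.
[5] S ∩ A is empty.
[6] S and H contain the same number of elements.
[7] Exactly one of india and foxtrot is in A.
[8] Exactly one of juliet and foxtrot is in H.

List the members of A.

A = {delta, india}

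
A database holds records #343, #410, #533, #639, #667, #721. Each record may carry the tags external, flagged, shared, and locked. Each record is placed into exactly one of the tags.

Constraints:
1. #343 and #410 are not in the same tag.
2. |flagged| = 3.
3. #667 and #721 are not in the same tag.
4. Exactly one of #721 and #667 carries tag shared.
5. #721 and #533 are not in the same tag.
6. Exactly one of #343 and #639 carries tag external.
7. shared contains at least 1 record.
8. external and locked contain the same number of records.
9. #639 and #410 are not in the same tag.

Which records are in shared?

shared = {#721}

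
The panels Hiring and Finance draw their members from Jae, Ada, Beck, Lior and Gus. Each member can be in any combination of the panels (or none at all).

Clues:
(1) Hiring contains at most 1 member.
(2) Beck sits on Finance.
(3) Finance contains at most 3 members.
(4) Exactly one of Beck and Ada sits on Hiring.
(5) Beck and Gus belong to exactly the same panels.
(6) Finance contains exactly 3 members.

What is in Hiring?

Hiring = {Ada}

From (2): Beck ∈ Finance.
(5): Gus matches Beck: Gus ∈ Finance.
Suppose Jae ∈ Hiring: no assignment then satisfies all the clues, so Jae ∉ Hiring.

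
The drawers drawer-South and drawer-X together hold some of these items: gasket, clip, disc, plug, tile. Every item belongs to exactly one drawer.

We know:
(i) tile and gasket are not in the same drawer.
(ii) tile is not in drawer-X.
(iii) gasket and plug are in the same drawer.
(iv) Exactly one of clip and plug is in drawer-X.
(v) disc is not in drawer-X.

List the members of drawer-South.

drawer-South = {clip, disc, tile}

From (ii): tile ∉ drawer-X.
From (v): disc ∉ drawer-X.
Only one drawer left: disc ∈ drawer-South.
Only one drawer left: tile ∈ drawer-South.
(i): gasket ∉ drawer-South.
(iii): plug matches gasket: plug ∉ drawer-South.
Only one drawer left: gasket ∈ drawer-X.
Only one drawer left: plug ∈ drawer-X.
(iv) (exactly one): clip ∉ drawer-X.
Only one drawer left: clip ∈ drawer-South.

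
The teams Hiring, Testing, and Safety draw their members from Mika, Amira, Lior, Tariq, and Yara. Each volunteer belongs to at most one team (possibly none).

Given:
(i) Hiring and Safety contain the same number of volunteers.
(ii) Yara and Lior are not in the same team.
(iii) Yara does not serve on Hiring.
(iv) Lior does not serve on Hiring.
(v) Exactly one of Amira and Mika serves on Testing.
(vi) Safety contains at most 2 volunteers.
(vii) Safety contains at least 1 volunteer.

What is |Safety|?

From (iii): Yara ∉ Hiring.
From (iv): Lior ∉ Hiring.

1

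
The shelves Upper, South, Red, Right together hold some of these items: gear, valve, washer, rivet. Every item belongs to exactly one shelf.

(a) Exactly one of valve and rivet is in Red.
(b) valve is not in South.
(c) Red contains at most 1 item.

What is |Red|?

1

From (b): valve ∉ South.
Suppose gear ∈ Red: no assignment then satisfies all the clues, so gear ∉ Red.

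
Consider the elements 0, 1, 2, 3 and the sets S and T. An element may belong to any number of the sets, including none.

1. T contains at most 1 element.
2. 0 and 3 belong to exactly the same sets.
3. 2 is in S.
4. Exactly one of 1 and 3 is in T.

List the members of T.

T = {1}

From (3): 2 ∈ S.
Suppose 0 ∈ T: no assignment then satisfies all the clues, so 0 ∉ T.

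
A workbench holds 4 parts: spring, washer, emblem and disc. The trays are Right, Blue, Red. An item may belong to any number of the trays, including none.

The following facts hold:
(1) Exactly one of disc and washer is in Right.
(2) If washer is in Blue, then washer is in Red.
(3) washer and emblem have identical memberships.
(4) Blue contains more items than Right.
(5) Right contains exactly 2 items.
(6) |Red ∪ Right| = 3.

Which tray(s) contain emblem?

emblem: Blue, Red, Right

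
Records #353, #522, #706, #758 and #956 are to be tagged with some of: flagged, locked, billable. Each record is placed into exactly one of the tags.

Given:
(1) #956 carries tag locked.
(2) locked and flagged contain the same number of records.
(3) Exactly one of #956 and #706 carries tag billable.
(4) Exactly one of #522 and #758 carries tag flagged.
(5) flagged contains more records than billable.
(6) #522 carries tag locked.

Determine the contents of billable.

billable = {#706}

From (1): #956 ∈ locked.
From (6): #522 ∈ locked.
(3) (exactly one): #706 ∈ billable.
(4) (exactly one): #758 ∈ flagged.
Suppose #353 ∈ billable: no assignment then satisfies all the clues, so #353 ∉ billable.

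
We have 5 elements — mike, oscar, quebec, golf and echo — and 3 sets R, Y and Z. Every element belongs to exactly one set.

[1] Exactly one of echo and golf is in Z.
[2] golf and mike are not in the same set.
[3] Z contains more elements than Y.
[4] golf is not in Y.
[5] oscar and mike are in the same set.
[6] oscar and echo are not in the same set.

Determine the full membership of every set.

R = {mike, oscar}; Y = {echo}; Z = {golf, quebec}

From (4): golf ∉ Y.
Suppose mike ∉ R: no assignment then satisfies all the clues, so mike ∈ R.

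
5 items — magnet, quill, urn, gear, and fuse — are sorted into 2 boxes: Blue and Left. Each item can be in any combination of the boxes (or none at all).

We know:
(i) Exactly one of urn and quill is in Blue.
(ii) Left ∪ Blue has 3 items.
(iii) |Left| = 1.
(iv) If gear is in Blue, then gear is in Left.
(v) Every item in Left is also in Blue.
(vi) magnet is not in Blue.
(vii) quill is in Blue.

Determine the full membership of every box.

Blue = {fuse, gear, quill}; Left = {gear}

From (vi): magnet ∉ Blue.
From (vii): quill ∈ Blue.
(i) (exactly one): urn ∉ Blue.
(v) contrapositive: magnet ∉ Left.
(v) contrapositive: urn ∉ Left.
Suppose quill ∈ Left: no assignment then satisfies all the clues, so quill ∉ Left.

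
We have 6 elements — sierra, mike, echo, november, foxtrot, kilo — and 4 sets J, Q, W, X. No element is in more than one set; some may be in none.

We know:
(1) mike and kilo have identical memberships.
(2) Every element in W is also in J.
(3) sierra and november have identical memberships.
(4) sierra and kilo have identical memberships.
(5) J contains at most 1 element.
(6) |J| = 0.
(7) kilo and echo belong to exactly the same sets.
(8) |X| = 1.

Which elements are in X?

X = {foxtrot}

(6): J already has 0, so the rest are out.
(2) contrapositive: sierra ∉ W.
(2) contrapositive: mike ∉ W.
(2) contrapositive: echo ∉ W.
(2) contrapositive: november ∉ W.
(2) contrapositive: foxtrot ∉ W.
(2) contrapositive: kilo ∉ W.
Suppose sierra ∈ X: no assignment then satisfies all the clues, so sierra ∉ X.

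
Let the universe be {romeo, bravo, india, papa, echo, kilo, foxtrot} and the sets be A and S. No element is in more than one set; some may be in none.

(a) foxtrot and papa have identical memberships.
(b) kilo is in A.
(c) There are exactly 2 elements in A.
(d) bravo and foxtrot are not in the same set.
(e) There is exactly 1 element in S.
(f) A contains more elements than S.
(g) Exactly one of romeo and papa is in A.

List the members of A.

A = {kilo, romeo}

From (b): kilo ∈ A.
Suppose romeo ∉ A: no assignment then satisfies all the clues, so romeo ∈ A.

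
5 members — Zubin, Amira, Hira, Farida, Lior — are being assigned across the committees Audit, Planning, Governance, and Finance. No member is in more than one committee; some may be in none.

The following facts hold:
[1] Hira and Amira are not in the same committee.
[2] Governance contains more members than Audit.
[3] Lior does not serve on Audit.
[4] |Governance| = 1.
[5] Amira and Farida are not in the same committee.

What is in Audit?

Audit = {}

From (3): Lior ∉ Audit.
Suppose Zubin ∈ Audit: no assignment then satisfies all the clues, so Zubin ∉ Audit.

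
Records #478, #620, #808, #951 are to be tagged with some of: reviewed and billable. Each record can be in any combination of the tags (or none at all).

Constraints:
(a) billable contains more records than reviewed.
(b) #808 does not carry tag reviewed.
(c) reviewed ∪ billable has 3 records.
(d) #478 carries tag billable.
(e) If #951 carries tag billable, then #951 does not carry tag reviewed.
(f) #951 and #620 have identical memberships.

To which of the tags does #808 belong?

#808: none

From (b): #808 ∉ reviewed.
From (d): #478 ∈ billable.
Suppose #808 ∈ billable: no assignment then satisfies all the clues, so #808 ∉ billable.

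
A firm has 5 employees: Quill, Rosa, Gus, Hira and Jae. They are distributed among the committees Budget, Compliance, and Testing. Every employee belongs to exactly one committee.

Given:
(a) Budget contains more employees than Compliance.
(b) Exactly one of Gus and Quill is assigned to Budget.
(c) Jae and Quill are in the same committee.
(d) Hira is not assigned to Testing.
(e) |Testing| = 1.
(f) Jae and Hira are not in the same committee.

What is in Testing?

Testing = {Gus}

From (d): Hira ∉ Testing.
Suppose Quill ∈ Testing: no assignment then satisfies all the clues, so Quill ∉ Testing.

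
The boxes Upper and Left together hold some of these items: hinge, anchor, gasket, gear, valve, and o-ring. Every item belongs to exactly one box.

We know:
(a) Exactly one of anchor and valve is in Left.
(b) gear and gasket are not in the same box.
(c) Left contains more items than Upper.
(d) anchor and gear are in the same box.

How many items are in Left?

4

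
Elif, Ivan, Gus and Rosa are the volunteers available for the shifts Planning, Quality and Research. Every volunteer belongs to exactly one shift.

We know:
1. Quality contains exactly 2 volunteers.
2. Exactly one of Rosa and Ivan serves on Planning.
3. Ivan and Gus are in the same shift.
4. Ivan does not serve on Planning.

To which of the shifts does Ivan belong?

From (4): Ivan ∉ Planning.
(2) (exactly one): Rosa ∈ Planning.
(3): Gus matches Ivan: Gus ∉ Planning.
Suppose Ivan ∉ Quality: no assignment then satisfies all the clues, so Ivan ∈ Quality.

Ivan: Quality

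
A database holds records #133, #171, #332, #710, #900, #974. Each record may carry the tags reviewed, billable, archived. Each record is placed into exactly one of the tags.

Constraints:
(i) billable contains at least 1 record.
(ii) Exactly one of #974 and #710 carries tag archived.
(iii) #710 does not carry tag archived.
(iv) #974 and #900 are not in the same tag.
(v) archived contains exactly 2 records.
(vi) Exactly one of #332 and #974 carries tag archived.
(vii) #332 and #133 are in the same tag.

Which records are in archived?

archived = {#171, #974}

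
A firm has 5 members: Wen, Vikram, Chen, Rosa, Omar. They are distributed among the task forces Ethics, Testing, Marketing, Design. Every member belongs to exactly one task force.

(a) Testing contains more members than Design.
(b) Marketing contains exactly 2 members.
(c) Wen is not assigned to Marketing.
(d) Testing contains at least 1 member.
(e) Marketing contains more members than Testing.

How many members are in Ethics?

2

From (c): Wen ∉ Marketing.
Suppose Wen ∈ Design: no assignment then satisfies all the clues, so Wen ∉ Design.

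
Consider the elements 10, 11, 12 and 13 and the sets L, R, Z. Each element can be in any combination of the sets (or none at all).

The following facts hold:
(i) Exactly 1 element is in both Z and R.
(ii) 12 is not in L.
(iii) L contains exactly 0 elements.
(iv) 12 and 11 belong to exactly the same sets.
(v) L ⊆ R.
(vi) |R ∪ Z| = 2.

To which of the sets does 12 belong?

12: none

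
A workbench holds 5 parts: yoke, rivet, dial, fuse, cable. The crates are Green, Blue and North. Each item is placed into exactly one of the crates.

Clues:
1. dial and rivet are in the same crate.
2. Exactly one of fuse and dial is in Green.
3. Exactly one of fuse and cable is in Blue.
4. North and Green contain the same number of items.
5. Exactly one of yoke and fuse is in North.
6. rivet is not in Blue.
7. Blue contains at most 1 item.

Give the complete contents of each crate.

Green = {dial, rivet}; Blue = {fuse}; North = {cable, yoke}

From (6): rivet ∉ Blue.
(1): dial matches rivet: dial ∉ Blue.
Suppose yoke ∈ Green: no assignment then satisfies all the clues, so yoke ∉ Green.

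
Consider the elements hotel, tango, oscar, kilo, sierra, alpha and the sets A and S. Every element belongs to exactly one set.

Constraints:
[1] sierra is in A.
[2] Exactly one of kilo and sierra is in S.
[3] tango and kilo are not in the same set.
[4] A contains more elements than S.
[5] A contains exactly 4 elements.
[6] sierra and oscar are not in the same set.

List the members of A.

From (1): sierra ∈ A.
(2) (exactly one): kilo ∈ S.
(3): tango ∉ S.
(6): oscar ∉ A.
Only one set left: tango ∈ A.
Only one set left: oscar ∈ S.
(5): only 4 candidates remain for A, so all are in.

A = {alpha, hotel, sierra, tango}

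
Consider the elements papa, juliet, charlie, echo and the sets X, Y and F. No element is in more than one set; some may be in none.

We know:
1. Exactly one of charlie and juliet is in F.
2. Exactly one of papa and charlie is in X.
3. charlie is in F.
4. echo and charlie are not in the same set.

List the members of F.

F = {charlie}

From (3): charlie ∈ F.
(1) (exactly one): juliet ∉ F.
(2) (exactly one): papa ∈ X.
(4): echo ∉ F.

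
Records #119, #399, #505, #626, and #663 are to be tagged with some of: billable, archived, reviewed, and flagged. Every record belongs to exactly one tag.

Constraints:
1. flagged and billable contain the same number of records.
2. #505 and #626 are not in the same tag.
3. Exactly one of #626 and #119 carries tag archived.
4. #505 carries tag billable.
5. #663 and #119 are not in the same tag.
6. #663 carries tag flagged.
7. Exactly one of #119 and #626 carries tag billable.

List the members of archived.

archived = {#626}

From (4): #505 ∈ billable.
From (6): #663 ∈ flagged.
(2): #626 ∉ billable.
(5): #119 ∉ flagged.
(7) (exactly one): #119 ∈ billable.
(3) (exactly one): #626 ∈ archived.
Suppose #399 ∈ archived: no assignment then satisfies all the clues, so #399 ∉ archived.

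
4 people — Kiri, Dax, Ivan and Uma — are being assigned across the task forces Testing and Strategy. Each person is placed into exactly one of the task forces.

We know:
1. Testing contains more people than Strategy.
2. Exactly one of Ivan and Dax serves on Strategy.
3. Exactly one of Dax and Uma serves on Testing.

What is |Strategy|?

1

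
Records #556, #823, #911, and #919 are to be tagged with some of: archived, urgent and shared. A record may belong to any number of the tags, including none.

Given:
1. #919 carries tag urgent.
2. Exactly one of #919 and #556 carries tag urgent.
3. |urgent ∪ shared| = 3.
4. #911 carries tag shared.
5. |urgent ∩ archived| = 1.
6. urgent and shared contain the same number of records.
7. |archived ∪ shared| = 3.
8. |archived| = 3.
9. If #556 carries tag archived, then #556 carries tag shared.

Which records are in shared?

shared = {#556, #911}

From (1): #919 ∈ urgent.
From (4): #911 ∈ shared.
(2) (exactly one): #556 ∉ urgent.
Suppose #556 ∉ shared: no assignment then satisfies all the clues, so #556 ∈ shared.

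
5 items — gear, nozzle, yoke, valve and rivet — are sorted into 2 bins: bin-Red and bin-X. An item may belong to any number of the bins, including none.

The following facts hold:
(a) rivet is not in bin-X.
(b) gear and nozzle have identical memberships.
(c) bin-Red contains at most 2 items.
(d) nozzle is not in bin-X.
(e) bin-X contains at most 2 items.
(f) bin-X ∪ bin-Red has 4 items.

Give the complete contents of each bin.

bin-Red = {gear, nozzle}; bin-X = {valve, yoke}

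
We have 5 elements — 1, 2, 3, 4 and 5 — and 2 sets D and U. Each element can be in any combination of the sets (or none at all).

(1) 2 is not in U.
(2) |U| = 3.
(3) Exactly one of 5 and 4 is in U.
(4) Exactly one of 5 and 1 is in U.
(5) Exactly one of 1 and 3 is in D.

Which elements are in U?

U = {1, 3, 4}

From (1): 2 ∉ U.
Suppose 1 ∉ U: no assignment then satisfies all the clues, so 1 ∈ U.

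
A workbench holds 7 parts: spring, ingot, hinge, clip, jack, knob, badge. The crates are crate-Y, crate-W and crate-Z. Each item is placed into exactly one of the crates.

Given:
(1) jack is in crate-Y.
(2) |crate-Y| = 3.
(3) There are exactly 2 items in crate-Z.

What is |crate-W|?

2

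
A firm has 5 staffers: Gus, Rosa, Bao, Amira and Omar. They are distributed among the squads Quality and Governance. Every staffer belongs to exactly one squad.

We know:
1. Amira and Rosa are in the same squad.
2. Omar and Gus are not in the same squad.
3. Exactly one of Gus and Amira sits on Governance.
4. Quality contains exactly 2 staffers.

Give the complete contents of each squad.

Quality = {Bao, Gus}; Governance = {Amira, Omar, Rosa}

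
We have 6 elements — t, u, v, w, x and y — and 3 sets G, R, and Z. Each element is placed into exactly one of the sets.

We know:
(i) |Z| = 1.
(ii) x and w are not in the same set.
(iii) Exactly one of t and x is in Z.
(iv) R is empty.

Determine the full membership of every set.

G = {t, u, v, w, y}; R = {}; Z = {x}

(iv): R already has 0, so the rest are out.
Suppose t ∉ G: no assignment then satisfies all the clues, so t ∈ G.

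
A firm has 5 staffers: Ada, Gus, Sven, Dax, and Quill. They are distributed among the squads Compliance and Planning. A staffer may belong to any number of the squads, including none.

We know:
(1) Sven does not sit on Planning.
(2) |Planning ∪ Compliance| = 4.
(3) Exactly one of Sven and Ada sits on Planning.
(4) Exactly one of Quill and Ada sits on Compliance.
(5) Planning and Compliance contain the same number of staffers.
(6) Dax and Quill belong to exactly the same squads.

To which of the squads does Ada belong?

Ada: Planning

From (1): Sven ∉ Planning.
(3) (exactly one): Ada ∈ Planning.
Suppose Ada ∈ Compliance: no assignment then satisfies all the clues, so Ada ∉ Compliance.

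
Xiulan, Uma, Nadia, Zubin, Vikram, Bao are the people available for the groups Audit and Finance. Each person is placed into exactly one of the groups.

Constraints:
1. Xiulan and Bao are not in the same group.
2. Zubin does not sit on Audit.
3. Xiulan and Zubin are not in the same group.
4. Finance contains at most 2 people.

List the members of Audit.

Audit = {Nadia, Uma, Vikram, Xiulan}

From (2): Zubin ∉ Audit.
Only one group left: Zubin ∈ Finance.
(3): Xiulan ∉ Finance.
Only one group left: Xiulan ∈ Audit.
(1): Bao ∉ Audit.
Only one group left: Bao ∈ Finance.
(4): Finance already has 2, so the rest are out.
Only one group left: Uma ∈ Audit.
Only one group left: Nadia ∈ Audit.
Only one group left: Vikram ∈ Audit.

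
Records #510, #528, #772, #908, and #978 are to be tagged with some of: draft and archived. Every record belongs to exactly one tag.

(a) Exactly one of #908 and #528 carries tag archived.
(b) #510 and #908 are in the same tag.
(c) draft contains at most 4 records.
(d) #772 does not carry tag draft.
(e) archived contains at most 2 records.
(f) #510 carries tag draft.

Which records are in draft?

From (d): #772 ∉ draft.
From (f): #510 ∈ draft.
(b): #908 matches #510: #908 ∈ draft.
Only one tag left: #772 ∈ archived.
(a) (exactly one): #528 ∈ archived.
(e): archived already has 2, so the rest are out.
Only one tag left: #978 ∈ draft.

draft = {#510, #908, #978}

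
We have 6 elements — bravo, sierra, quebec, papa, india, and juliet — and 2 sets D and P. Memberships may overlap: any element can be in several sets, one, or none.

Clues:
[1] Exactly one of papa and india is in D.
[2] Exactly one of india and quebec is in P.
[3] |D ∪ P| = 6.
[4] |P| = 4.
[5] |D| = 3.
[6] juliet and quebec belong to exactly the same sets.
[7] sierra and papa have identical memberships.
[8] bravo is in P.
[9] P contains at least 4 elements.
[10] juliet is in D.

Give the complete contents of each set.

D = {india, juliet, quebec}; P = {bravo, india, papa, sierra}

From (8): bravo ∈ P.
From (10): juliet ∈ D.
(6): quebec matches juliet: quebec ∈ D.
Suppose bravo ∈ D: no assignment then satisfies all the clues, so bravo ∉ D.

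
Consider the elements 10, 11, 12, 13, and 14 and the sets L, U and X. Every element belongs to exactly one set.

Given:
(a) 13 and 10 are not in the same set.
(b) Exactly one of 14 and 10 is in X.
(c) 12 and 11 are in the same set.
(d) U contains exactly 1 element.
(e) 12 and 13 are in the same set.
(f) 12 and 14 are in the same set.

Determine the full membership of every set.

L = {}; U = {10}; X = {11, 12, 13, 14}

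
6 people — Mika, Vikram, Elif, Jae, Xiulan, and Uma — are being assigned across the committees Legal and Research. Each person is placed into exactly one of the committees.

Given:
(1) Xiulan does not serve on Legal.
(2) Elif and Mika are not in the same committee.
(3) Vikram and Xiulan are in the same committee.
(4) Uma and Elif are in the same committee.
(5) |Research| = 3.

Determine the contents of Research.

Research = {Mika, Vikram, Xiulan}

From (1): Xiulan ∉ Legal.
(3): Vikram matches Xiulan: Vikram ∉ Legal.
Only one committee left: Vikram ∈ Research.
Only one committee left: Xiulan ∈ Research.
Suppose Mika ∉ Research: no assignment then satisfies all the clues, so Mika ∈ Research.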